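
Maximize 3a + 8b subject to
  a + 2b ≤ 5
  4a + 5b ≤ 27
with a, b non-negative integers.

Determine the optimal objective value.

The continuous relaxation peaks at (0, 2.5) with value 20.00; rounding to a feasible lattice point costs some objective.
(a,b)=(1,2): 1·1+2·2=5≤5, 4·1+5·2=14≤27, objective 19.
(a,b)=(0,2): 1·0+2·2=4≤5, 4·0+5·2=10≤27, objective 16.
Maximum is 19 at (a,b)=(1,2).

19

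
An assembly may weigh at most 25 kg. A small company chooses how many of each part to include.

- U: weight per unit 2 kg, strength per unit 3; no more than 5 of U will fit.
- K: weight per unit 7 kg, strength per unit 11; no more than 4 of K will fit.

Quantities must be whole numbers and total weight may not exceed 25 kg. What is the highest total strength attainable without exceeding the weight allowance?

K has the best ratio (11/7); taking only K gives at most 3×11 = 33 (stopped by the weight limit).
Mixing does better — 2×U and 3×K: weight 25 ≤ 25, strength 2·3 + 3·11 = 39.

39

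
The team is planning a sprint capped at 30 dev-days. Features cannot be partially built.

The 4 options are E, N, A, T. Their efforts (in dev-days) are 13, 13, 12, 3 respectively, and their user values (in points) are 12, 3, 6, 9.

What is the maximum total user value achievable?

27

This is an integer program with binary decision variables.
Allowing fractional choices, the relaxed optimum would be about 27.5, but features are indivisible.
E + N + T: effort 13 + 13 + 3 = 29 ≤ 30, user value 12 + 3 + 9 = 24.
E + T: effort 13 + 3 = 16 ≤ 30, user value 12 + 9 = 21.
E + A + T: effort 13 + 12 + 3 = 28 ≤ 30, user value 12 + 6 + 9 = 27.
Best is E, A, and T with total user value 27.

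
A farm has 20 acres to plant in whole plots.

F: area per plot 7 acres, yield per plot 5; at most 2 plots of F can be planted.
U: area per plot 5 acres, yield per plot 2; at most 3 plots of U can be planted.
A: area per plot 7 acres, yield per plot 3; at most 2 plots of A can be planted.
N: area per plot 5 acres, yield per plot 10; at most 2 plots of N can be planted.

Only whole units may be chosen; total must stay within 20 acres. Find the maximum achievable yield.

2×U and 2×N: area 20 ≤ 20, yield 2·2 + 2·10 = 24.
1×F and 2×N: area 17 ≤ 20, yield 1·5 + 2·10 = 25.
Best is 25.

25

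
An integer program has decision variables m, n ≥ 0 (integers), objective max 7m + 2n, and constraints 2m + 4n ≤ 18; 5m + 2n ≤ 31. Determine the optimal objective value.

(m,n)=(6,0) is feasible, giving 42.
(m,n)=(5,1) is feasible, giving 37.
(m,n)=(5,0) is feasible, giving 35.
Maximum is 42 at (m,n)=(6,0).

42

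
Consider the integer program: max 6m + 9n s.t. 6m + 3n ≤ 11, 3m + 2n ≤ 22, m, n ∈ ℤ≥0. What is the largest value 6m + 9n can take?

(m,n)=(0,3) is feasible, giving 27.
(m,n)=(0,2) is feasible, giving 18.
Maximum is 27 at (m,n)=(0,3).

27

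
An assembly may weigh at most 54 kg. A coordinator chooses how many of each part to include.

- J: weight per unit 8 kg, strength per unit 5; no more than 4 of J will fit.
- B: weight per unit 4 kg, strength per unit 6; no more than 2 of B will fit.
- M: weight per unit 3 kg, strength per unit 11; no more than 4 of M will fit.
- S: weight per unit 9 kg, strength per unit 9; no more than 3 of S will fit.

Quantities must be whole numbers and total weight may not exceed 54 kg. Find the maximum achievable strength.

This is a bounded integer knapsack.
Take 2×J, 2×B, 4×M, and 2×S: weight 54 ≤ 54, strength 2·5 + 2·6 + 4·11 + 2·9 = 84.
M has the best ratio (11/3) and is taken to its limit of 4; remaining capacity is filled optimally with the others.

84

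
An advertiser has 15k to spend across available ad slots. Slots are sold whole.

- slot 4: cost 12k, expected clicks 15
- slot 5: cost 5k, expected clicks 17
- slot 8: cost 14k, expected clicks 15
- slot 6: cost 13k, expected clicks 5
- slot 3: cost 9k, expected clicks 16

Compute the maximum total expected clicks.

33

Take slot 5 and slot 3: cost 5 + 9 = 14 ≤ 15, expected clicks 17 + 16 = 33.
No other feasible combination does better.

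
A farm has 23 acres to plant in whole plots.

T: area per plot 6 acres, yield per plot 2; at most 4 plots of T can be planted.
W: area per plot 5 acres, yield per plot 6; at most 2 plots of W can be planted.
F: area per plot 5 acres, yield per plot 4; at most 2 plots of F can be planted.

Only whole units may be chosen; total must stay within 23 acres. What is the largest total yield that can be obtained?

W has the best ratio (6/5); taking only W gives at most 2×6 = 12 (stopped by the supply cap of 2).
Mixing does better — 2×W and 2×F: area 20 ≤ 23, yield 2·6 + 2·4 = 20.

20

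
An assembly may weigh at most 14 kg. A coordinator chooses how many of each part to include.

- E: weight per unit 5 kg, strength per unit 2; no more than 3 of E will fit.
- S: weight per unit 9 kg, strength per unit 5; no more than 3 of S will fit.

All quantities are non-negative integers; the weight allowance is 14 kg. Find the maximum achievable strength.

S has the best ratio (5/9); taking only S gives at most 1×5 = 5 (stopped by the weight limit).
Mixing does better — 1×E and 1×S: weight 14 ≤ 14, strength 1·2 + 1·5 = 7.

7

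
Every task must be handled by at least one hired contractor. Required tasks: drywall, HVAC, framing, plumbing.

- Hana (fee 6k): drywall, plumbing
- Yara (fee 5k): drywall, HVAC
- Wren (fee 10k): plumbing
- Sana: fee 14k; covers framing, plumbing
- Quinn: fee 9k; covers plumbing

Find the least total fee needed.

19

Choose Yara and Sana: together they cover drywall, HVAC, framing, plumbing — every task.
Total fee: 5 + 14 = 19.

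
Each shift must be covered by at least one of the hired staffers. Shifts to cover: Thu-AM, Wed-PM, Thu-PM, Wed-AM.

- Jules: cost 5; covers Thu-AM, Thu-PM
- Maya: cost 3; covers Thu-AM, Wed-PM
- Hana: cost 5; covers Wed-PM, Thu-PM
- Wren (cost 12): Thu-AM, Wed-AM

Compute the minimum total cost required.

This is an integer covering problem.
The greedy cost-per-new-shift heuristic would pick Maya, Jules, and Wren for 20, but a cheaper cover exists.
Choose Hana and Wren: together they cover Thu-AM, Wed-PM, Thu-PM, Wed-AM — every shift.
Total cost: 5 + 12 = 17.
No cover costs less than 17.

17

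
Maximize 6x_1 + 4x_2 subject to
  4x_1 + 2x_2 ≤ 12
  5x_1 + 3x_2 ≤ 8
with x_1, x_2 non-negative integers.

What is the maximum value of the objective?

(x_1,x_2)=(1,1) is feasible, giving 10.
(x_1,x_2)=(0,2) is feasible, giving 8.
(x_1,x_2)=(1,0) is feasible, giving 6.
(x_1,x_2)=(0,1) is feasible, giving 4.
The best lattice point is (1,1), giving 10.

10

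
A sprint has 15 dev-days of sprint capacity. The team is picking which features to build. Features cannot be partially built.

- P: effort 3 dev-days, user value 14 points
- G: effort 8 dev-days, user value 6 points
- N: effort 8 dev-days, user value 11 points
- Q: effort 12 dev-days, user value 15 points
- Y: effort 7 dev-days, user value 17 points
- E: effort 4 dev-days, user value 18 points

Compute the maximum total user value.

Allowing fractional choices, the relaxed optimum would be about 50.4, but features are indivisible.
P + Y + E: effort 3 + 7 + 4 = 14 ≤ 15, user value 14 + 17 + 18 = 49.
P + N + E: effort 3 + 8 + 4 = 15 ≤ 15, user value 14 + 11 + 18 = 43.
Best is P, Y, and E with total user value 49.

49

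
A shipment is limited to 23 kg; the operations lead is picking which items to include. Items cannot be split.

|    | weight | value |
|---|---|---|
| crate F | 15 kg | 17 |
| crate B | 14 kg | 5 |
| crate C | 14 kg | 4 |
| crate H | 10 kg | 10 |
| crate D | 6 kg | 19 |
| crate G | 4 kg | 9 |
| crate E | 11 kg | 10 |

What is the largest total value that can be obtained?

Treat it as a binary knapsack problem.
Take crate H, crate D, and crate G: weight 10 + 6 + 4 = 20 ≤ 23, value 10 + 19 + 9 = 38.
No feasible combination exceeds this.

38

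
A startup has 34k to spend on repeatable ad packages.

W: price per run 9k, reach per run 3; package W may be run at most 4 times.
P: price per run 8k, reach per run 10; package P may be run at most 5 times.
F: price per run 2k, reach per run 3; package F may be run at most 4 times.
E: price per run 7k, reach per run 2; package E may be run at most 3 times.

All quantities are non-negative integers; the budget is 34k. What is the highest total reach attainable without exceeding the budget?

F has the best ratio (3/2); taking only F gives at most 4×3 = 12 (stopped by the supply cap of 4).
Mixing does better — 4×P and 1×F: price 34 ≤ 34, reach 4·10 + 1·3 = 43.

43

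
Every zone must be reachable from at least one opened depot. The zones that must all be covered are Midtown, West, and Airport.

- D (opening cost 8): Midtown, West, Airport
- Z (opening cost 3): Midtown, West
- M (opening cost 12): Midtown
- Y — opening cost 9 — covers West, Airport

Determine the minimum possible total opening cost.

8

The greedy cost-per-new-zone heuristic would pick Z and D for 11, but a cheaper cover exists.
D alone covers Midtown, West, Airport — every zone.
Total opening cost: 8.
No cover costs less than 8.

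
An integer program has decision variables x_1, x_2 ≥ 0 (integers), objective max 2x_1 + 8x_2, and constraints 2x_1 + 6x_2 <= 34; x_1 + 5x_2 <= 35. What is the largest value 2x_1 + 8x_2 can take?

Relaxing integrality, the LP optimum is 45.33 at (x_1,x_2) = (0, 5.67), which is not an integer point.
(x_1,x_2)=(2,5) is feasible, giving 44.
(x_1,x_2)=(1,5) is feasible, giving 42.
(x_1,x_2)=(0,5) is feasible, giving 40.
(x_1,x_2)=(3,4) is feasible, giving 38.
No feasible integer point exceeds 44.

44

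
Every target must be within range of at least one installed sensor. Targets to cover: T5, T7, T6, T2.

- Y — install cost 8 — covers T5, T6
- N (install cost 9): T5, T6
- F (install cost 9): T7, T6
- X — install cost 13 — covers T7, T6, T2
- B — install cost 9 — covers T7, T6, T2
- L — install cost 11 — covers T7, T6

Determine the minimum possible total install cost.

Choose Y and B: together they cover T5, T7, T6, T2 — every target.
Total install cost: 8 + 9 = 17.
No cover costs less than 17.

17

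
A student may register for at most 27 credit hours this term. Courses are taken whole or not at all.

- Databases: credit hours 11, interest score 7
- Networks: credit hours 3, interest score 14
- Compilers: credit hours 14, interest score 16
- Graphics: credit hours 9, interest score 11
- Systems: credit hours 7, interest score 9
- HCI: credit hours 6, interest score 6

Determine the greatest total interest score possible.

41

This is a 0-1 knapsack instance.
Allowing fractional choices, the relaxed optimum would be about 43.1, but courses are indivisible.
Networks + Compilers + Systems: credit hours 3 + 14 + 7 = 24 ≤ 27, interest score 14 + 16 + 9 = 39.
Networks + Graphics + Systems + HCI: credit hours 3 + 9 + 7 + 6 = 25 ≤ 27, interest score 14 + 11 + 9 + 6 = 40.
Networks + Compilers + Graphics: credit hours 3 + 14 + 9 = 26 ≤ 27, interest score 14 + 16 + 11 = 41.
Best is Networks, Compilers, and Graphics with total interest score 41.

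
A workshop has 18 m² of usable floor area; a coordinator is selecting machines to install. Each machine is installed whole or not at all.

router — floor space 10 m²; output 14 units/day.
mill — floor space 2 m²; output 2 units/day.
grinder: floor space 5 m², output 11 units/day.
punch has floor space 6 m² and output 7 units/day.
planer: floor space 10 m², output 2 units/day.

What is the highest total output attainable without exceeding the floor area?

27

router + grinder: floor space 10 + 5 = 15 ≤ 18, output 14 + 11 = 25.
router + mill + grinder: floor space 10 + 2 + 5 = 17 ≤ 18, output 14 + 2 + 11 = 27.
Best is router, mill, and grinder with total output 27.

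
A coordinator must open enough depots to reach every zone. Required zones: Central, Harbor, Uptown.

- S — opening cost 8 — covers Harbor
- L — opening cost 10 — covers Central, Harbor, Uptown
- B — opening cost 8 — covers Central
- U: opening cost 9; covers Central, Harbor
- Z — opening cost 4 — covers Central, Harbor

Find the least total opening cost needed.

10

L alone covers Central, Harbor, Uptown — every zone.
Total opening cost: 10.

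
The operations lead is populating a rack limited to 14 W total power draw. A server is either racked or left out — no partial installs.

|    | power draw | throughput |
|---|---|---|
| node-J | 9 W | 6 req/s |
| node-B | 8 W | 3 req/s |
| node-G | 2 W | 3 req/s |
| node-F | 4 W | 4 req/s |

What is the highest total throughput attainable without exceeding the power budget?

10

This is a 0-1 knapsack instance.
Allowing fractional choices, the relaxed optimum would be about 12.3, but servers are indivisible.
node-J + node-G: power draw 9 + 2 = 11 ≤ 14, throughput 6 + 3 = 9.
node-B + node-G + node-F: power draw 8 + 2 + 4 = 14 ≤ 14, throughput 3 + 3 + 4 = 10.
node-J + node-F: power draw 9 + 4 = 13 ≤ 14, throughput 6 + 4 = 10.
The maximum throughput is 10; one optimal choice is node-J and node-F.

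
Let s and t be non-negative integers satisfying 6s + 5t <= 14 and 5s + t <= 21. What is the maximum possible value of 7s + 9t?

Relaxing integrality, the LP optimum is 25.20 at (s,t) = (0, 2.8), which is not an integer point.
(s,t)=(0,2): 6·0+5·2=10≤14, 5·0+1·2=2≤21, objective 18.
(s,t)=(1,1): 6·1+5·1=11≤14, 5·1+1·1=6≤21, objective 16.
(s,t)=(0,1): 6·0+5·1=5≤14, 5·0+1·1=1≤21, objective 9.
Maximum is 18 at (s,t)=(0,2).

18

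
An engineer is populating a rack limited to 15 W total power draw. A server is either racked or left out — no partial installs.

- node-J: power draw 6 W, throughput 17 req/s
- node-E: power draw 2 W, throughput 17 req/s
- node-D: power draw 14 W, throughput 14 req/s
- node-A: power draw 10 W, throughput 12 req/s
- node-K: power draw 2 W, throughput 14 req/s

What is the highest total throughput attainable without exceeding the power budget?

This is an integer program with binary decision variables.
Allowing fractional choices, the relaxed optimum would be about 54.0, but servers are indivisible.
node-E + node-A + node-K: power draw 2 + 10 + 2 = 14 ≤ 15, throughput 17 + 12 + 14 = 43.
node-J + node-E + node-K: power draw 6 + 2 + 2 = 10 ≤ 15, throughput 17 + 17 + 14 = 48.
node-J + node-E: power draw 6 + 2 = 8 ≤ 15, throughput 17 + 17 = 34.
Best is node-J, node-E, and node-K with total throughput 48.

48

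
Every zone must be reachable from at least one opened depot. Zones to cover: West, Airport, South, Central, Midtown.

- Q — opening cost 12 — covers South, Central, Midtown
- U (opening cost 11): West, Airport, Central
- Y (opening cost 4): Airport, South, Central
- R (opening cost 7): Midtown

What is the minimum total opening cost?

Choose U, Y, and R: together they cover West, Airport, South, Central, Midtown — every zone.
Total opening cost: 11 + 4 + 7 = 22.

22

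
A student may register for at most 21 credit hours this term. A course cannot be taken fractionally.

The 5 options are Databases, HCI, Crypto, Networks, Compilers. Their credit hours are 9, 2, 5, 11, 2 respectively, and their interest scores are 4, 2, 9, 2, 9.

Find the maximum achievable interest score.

24

Allowing fractional choices, the relaxed optimum would be about 24.5, but courses are indivisible.
Databases + HCI + Crypto + Compilers: credit hours 9 + 2 + 5 + 2 = 18 ≤ 21, interest score 4 + 2 + 9 + 9 = 24.
Databases + Crypto + Compilers: credit hours 9 + 5 + 2 = 16 ≤ 21, interest score 4 + 9 + 9 = 22.
Best is Databases, HCI, Crypto, and Compilers with total interest score 24.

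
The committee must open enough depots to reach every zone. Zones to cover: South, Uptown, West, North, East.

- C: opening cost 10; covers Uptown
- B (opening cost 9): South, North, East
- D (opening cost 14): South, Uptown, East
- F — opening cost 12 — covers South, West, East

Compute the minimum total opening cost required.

This is a weighted set-cover instance.
Choose C, B, and F: together they cover South, Uptown, West, North, East — every zone.
Total opening cost: 10 + 9 + 12 = 31.
No cover costs less than 31.

31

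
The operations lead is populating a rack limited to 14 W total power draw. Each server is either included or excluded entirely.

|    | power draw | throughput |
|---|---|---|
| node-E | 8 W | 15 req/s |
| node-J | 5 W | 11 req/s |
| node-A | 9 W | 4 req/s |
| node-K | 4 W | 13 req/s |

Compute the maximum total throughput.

Allowing fractional choices, the relaxed optimum would be about 33.4, but servers are indivisible.
node-E + node-J: power draw 8 + 5 = 13 ≤ 14, throughput 15 + 11 = 26.
node-E + node-K: power draw 8 + 4 = 12 ≤ 14, throughput 15 + 13 = 28.
Best is node-E and node-K with total throughput 28.

28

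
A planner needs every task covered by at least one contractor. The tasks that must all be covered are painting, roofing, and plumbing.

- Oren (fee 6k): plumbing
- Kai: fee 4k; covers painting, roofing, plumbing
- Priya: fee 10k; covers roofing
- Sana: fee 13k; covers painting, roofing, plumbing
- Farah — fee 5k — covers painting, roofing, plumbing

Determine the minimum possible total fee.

Kai alone covers painting, roofing, plumbing — every task.
Total fee: 4.
No cover costs less than 4.

4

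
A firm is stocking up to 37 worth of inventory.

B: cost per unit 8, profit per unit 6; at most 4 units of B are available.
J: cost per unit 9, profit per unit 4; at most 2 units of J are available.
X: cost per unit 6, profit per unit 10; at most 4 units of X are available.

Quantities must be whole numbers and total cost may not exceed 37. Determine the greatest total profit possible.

46

Take 1×B and 4×X: cost 32 ≤ 37, profit 1·6 + 4·10 = 46.
X has the best ratio (10/6) and is taken to its limit of 4; remaining capacity is filled optimally with the others.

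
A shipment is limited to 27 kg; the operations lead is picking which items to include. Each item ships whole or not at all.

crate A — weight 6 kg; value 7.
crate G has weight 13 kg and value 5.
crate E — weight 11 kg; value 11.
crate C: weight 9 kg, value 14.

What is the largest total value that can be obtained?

Take crate A, crate E, and crate C: weight 6 + 11 + 9 = 26 ≤ 27, value 7 + 11 + 14 = 32.
No other feasible combination does better.

32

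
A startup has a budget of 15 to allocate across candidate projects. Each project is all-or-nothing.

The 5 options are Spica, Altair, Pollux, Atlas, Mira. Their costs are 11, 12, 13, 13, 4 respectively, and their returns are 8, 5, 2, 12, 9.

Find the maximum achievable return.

17

Allowing fractional choices, the relaxed optimum would be about 19.2, but projects are indivisible.
Spica + Mira: cost 11 + 4 = 15 ≤ 15, return 8 + 9 = 17.
Atlas: cost 13 ≤ 15, return 12.
Best is Spica and Mira with total return 17.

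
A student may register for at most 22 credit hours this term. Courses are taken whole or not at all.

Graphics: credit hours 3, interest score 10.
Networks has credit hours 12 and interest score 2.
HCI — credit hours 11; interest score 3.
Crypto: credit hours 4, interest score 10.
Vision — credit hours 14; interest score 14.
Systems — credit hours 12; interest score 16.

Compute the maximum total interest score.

Take Graphics, Crypto, and Systems: credit hours 3 + 4 + 12 = 19 ≤ 22, interest score 10 + 10 + 16 = 36.
No other feasible combination does better.

36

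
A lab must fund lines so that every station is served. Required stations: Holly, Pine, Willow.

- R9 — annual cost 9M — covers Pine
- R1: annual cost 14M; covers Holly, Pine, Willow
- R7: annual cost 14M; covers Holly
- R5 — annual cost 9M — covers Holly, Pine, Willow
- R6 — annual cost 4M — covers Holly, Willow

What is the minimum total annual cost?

The greedy cost-per-new-station heuristic would pick R6 and R9 for 13, but a cheaper cover exists.
R5 alone covers Holly, Pine, Willow — every station.
Total annual cost: 9.
No cover costs less than 9.

9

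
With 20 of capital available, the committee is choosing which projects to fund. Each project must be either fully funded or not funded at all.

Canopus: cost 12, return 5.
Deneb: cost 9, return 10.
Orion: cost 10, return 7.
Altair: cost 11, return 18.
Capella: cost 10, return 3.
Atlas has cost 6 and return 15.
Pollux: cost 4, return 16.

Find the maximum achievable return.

Allowing fractional choices, the relaxed optimum would be about 47.4, but projects are indivisible.
Orion + Atlas + Pollux: cost 10 + 6 + 4 = 20 ≤ 20, return 7 + 15 + 16 = 38.
Deneb + Atlas + Pollux: cost 9 + 6 + 4 = 19 ≤ 20, return 10 + 15 + 16 = 41.
Best is Deneb, Atlas, and Pollux with total return 41.

41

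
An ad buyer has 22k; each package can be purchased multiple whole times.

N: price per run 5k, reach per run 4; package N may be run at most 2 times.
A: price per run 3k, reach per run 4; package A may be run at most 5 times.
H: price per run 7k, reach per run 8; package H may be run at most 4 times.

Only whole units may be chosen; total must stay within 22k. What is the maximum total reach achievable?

28

This is a bounded integer knapsack.
A has the best ratio (4/3); taking only A gives at most 5×4 = 20 (stopped by the supply cap of 5).
Mixing does better — 5×A and 1×H: price 22 ≤ 22, reach 5·4 + 1·8 = 28.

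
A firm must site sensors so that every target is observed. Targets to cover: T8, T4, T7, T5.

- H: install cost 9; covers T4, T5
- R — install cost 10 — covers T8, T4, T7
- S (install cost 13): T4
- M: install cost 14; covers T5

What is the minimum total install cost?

19

Choose H and R: together they cover T8, T4, T7, T5 — every target.
Total install cost: 9 + 10 = 19.
No cover costs less than 19.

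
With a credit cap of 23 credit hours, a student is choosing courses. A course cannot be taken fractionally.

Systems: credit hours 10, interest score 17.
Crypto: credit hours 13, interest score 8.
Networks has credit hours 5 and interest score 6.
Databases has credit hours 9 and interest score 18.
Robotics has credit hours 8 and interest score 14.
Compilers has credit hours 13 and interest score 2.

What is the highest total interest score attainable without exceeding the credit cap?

Allowing fractional choices, the relaxed optimum would be about 42.2, but courses are indivisible.
Systems + Networks + Robotics: credit hours 10 + 5 + 8 = 23 ≤ 23, interest score 17 + 6 + 14 = 37.
Systems + Databases: credit hours 10 + 9 = 19 ≤ 23, interest score 17 + 18 = 35.
Networks + Databases + Robotics: credit hours 5 + 9 + 8 = 22 ≤ 23, interest score 6 + 18 + 14 = 38.
Best is Networks, Databases, and Robotics with total interest score 38.

38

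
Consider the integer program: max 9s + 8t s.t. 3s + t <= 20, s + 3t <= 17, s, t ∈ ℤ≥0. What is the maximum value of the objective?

(s,t)=(5,4) is feasible, giving 77.
(s,t)=(6,2) is feasible, giving 70.
Maximum is 77 at (s,t)=(5,4).

77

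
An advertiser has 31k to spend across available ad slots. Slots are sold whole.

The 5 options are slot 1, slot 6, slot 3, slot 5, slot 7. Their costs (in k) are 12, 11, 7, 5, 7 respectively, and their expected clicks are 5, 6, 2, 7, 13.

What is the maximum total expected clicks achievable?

Take slot 6, slot 3, slot 5, and slot 7: cost 11 + 7 + 5 + 7 = 30 ≤ 31, expected clicks 6 + 2 + 7 + 13 = 28.
No other feasible combination does better.

28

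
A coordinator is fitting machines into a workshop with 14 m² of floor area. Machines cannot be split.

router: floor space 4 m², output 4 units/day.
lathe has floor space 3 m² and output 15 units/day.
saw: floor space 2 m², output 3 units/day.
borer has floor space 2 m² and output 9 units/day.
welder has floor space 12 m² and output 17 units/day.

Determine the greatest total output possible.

31

Allowing fractional choices, the relaxed optimum would be about 36.9, but machines are indivisible.
router + lathe + borer: floor space 4 + 3 + 2 = 9 ≤ 14, output 4 + 15 + 9 = 28.
lathe + saw + borer: floor space 3 + 2 + 2 = 7 ≤ 14, output 15 + 3 + 9 = 27.
router + lathe + saw + borer: floor space 4 + 3 + 2 + 2 = 11 ≤ 14, output 4 + 15 + 3 + 9 = 31.
Best is router, lathe, saw, and borer with total output 31.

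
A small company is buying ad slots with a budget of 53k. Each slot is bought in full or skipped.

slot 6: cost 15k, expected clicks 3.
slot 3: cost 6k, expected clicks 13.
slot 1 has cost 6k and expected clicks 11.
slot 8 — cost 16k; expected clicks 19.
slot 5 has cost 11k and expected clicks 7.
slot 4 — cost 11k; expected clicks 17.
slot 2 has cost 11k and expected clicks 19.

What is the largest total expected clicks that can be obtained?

79

This is a 0-1 knapsack instance.
Take slot 3, slot 1, slot 8, slot 4, and slot 2: cost 6 + 6 + 16 + 11 + 11 = 50 ≤ 53, expected clicks 13 + 11 + 19 + 17 + 19 = 79.
No other feasible combination does better.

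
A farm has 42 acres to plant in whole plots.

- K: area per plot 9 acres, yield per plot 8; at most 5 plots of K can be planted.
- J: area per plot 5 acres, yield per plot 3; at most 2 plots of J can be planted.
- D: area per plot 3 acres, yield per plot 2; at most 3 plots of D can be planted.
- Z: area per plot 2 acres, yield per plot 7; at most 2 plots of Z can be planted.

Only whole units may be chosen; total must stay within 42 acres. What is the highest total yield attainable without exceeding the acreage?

46

Take 4×K and 2×Z: area 40 ≤ 42, yield 4·8 + 2·7 = 46.
Z has the best ratio (7/2) and is taken to its limit of 2; remaining capacity is filled optimally with the others.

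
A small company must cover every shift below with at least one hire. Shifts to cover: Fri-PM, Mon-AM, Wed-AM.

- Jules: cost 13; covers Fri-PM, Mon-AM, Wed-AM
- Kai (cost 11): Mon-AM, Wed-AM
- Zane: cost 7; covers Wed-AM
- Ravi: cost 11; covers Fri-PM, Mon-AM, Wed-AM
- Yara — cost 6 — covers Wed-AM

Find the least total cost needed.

Ravi alone covers Fri-PM, Mon-AM, Wed-AM — every shift.
Total cost: 11.
No cover costs less than 11.

11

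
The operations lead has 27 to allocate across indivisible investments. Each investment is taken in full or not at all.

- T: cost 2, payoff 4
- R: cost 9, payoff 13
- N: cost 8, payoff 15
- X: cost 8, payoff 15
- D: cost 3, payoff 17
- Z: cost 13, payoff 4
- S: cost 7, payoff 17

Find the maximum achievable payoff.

Take N, X, D, and S: cost 8 + 8 + 3 + 7 = 26 ≤ 27, payoff 15 + 15 + 17 + 17 = 64.
No other feasible combination does better.

64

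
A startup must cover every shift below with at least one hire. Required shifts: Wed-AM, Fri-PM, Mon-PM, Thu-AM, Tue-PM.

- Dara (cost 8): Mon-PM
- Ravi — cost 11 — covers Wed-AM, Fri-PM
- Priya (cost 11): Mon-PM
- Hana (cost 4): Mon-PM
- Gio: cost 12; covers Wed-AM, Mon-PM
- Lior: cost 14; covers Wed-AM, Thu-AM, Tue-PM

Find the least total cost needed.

This is a weighted set-cover instance.
Choose Ravi, Hana, and Lior: together they cover Wed-AM, Fri-PM, Mon-PM, Thu-AM, Tue-PM — every shift.
Total cost: 11 + 4 + 14 = 29.
No cover costs less than 29.

29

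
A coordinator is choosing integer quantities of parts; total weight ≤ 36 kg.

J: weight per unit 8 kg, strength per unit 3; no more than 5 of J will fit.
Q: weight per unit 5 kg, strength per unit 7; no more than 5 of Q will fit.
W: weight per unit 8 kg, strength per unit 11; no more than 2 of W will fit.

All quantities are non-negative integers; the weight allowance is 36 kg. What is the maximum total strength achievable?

This is a bounded integer knapsack.
Q has the best ratio (7/5); taking only Q gives at most 5×7 = 35 (stopped by the supply cap of 5).
Mixing does better — 4×Q and 2×W: weight 36 ≤ 36, strength 4·7 + 2·11 = 50.

50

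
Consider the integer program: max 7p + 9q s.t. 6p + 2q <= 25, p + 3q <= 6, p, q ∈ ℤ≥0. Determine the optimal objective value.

(p,q)=(3,1): 6·3+2·1=20≤25, 1·3+3·1=6≤6, objective 30.
(p,q)=(4,0): 6·4+2·0=24≤25, 1·4+3·0=4≤6, objective 28.
(p,q)=(2,1): 6·2+2·1=14≤25, 1·2+3·1=5≤6, objective 23.
The best lattice point is (3,1), giving 30.

30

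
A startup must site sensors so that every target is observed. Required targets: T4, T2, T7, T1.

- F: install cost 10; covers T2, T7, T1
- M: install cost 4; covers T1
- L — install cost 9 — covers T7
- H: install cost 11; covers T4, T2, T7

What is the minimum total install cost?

Choose M and H: together they cover T4, T2, T7, T1 — every target.
Total install cost: 4 + 11 = 15.

15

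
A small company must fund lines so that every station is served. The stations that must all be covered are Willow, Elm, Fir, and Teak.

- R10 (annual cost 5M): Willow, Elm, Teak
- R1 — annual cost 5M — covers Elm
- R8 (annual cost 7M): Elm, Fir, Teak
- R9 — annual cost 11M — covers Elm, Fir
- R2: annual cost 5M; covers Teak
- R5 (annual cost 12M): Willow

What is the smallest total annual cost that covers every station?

12

This is a weighted set-cover instance.
Choose R10 and R8: together they cover Willow, Elm, Fir, Teak — every station.
Total annual cost: 5 + 7 = 12.
No cover costs less than 12.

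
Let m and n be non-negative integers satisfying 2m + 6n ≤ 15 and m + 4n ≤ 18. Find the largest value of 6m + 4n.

42

The continuous relaxation peaks at (7.5, 0) with value 45.00; rounding to a feasible lattice point costs some objective.
(m,n)=(7,0): 2·7+6·0=14≤15, 1·7+4·0=7≤18, objective 42.
(m,n)=(6,0): 2·6+6·0=12≤15, 1·6+4·0=6≤18, objective 36.
The best lattice point is (7,0), giving 42.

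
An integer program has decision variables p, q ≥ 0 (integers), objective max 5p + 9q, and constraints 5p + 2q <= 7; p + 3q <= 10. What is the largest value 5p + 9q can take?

27

(p,q)=(0,3): 5·0+2·3=6≤7, 1·0+3·3=9≤10, objective 27.
(p,q)=(0,2): 5·0+2·2=4≤7, 1·0+3·2=6≤10, objective 18.
The best lattice point is (0,3), giving 27.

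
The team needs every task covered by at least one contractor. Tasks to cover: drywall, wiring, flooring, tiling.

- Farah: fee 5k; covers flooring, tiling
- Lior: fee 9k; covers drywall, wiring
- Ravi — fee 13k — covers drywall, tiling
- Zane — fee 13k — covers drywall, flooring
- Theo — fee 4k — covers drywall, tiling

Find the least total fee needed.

14

This is a weighted set-cover instance.
Choose Farah and Lior: together they cover drywall, wiring, flooring, tiling — every task.
Total fee: 5 + 9 = 14.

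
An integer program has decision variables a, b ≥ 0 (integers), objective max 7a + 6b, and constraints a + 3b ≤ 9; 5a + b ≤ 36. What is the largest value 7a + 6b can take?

49

(a,b)=(7,0): 1·7+3·0=7≤9, 5·7+1·0=35≤36, objective 49.
(a,b)=(6,1): 1·6+3·1=9≤9, 5·6+1·1=31≤36, objective 48.
(a,b)=(6,0): 1·6+3·0=6≤9, 5·6+1·0=30≤36, objective 42.
Maximum is 49 at (a,b)=(7,0).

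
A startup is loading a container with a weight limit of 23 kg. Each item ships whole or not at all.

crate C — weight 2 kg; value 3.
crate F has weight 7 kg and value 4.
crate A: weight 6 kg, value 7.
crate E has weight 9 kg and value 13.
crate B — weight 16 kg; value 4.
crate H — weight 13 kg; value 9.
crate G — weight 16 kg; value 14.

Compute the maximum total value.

24

Allowing fractional choices, the relaxed optimum would be about 28.2, but items are indivisible.
crate E + crate H: weight 9 + 13 = 22 ≤ 23, value 13 + 9 = 22.
crate C + crate A + crate E: weight 2 + 6 + 9 = 17 ≤ 23, value 3 + 7 + 13 = 23.
crate F + crate A + crate E: weight 7 + 6 + 9 = 22 ≤ 23, value 4 + 7 + 13 = 24.
Best is crate F, crate A, and crate E with total value 24.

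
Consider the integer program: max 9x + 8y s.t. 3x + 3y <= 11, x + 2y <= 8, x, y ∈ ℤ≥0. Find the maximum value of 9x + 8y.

(x,y)=(3,0): 3·3+3·0=9≤11, 1·3+2·0=3≤8, objective 27.
(x,y)=(2,1): 3·2+3·1=9≤11, 1·2+2·1=4≤8, objective 26.
The best lattice point is (3,0), giving 27.

27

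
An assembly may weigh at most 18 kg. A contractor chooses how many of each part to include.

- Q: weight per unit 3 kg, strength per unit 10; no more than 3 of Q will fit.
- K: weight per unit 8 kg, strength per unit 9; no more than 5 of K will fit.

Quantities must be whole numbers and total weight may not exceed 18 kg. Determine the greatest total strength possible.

39

Q has the best ratio (10/3); taking only Q gives at most 3×10 = 30 (stopped by the supply cap of 3).
Mixing does better — 3×Q and 1×K: weight 17 ≤ 18, strength 3·10 + 1·9 = 39.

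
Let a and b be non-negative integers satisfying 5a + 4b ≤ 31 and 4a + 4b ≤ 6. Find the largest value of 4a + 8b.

8

(a,b)=(0,1) is feasible, giving 8.
(a,b)=(1,0) is feasible, giving 4.
Maximum is 8 at (a,b)=(0,1).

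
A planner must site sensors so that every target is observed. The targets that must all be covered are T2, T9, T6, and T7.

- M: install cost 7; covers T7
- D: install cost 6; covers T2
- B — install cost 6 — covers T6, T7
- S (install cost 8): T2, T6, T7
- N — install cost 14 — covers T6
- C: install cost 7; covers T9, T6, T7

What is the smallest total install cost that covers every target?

Choose D and C: together they cover T2, T9, T6, T7 — every target.
Total install cost: 6 + 7 = 13.
No cover costs less than 13.

13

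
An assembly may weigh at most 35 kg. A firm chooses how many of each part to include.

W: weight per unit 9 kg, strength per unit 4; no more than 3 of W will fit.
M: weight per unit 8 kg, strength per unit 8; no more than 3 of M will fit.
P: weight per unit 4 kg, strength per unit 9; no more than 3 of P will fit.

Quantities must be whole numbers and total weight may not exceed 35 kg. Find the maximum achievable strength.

43

Take 2×M and 3×P: weight 28 ≤ 35, strength 2·8 + 3·9 = 43.
P has the best ratio (9/4) and is taken to its limit of 3; remaining capacity is filled optimally with the others.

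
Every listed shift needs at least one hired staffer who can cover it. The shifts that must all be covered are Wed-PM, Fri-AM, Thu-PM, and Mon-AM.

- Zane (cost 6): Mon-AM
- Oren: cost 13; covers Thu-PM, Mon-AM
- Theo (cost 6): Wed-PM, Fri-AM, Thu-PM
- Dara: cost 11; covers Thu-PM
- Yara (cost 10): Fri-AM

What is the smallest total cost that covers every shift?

12

Choose Zane and Theo: together they cover Wed-PM, Fri-AM, Thu-PM, Mon-AM — every shift.
Total cost: 6 + 6 = 12.
No cover costs less than 12.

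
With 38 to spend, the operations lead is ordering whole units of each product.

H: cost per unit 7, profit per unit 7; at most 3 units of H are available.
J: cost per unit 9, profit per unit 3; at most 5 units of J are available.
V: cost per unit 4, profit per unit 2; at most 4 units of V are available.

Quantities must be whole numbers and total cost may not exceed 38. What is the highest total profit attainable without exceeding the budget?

This is a bounded integer knapsack.
Take 3×H and 4×V: cost 37 ≤ 38, profit 3·7 + 4·2 = 29.
H has the best ratio (7/7) and is taken to its limit of 3; remaining capacity is filled optimally with the others.

29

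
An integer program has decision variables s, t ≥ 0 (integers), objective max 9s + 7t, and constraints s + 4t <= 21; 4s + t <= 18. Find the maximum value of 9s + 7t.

Relaxing integrality, the LP optimum is 61.40 at (s,t) = (3.4, 4.4), which is not an integer point.
(s,t)=(3,4): 1·3+4·4=19≤21, 4·3+1·4=16≤18, objective 55.
(s,t)=(3,3): 1·3+4·3=15≤21, 4·3+1·3=15≤18, objective 48.
(s,t)=(2,4): 1·2+4·4=18≤21, 4·2+1·4=12≤18, objective 46.
(s,t)=(2,3): 1·2+4·3=14≤21, 4·2+1·3=11≤18, objective 39.
The best lattice point is (3,4), giving 55.

55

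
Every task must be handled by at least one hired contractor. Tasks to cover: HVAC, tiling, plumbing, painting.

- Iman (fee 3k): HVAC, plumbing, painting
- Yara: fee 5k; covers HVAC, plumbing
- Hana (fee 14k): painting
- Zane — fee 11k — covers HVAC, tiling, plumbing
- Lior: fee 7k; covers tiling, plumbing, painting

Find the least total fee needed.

10

Choose Iman and Lior: together they cover HVAC, tiling, plumbing, painting — every task.
Total fee: 3 + 7 = 10.
No cover costs less than 10.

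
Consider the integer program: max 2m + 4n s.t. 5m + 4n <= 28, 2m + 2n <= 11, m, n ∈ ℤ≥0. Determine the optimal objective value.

Relaxing integrality, the LP optimum is 22.00 at (m,n) = (0, 5.5), which is not an integer point.
(m,n)=(0,5): 5·0+4·5=20≤28, 2·0+2·5=10≤11, objective 20.
(m,n)=(1,4): 5·1+4·4=21≤28, 2·1+2·4=10≤11, objective 18.
(m,n)=(0,4): 5·0+4·4=16≤28, 2·0+2·4=8≤11, objective 16.
No feasible integer point exceeds 20.

20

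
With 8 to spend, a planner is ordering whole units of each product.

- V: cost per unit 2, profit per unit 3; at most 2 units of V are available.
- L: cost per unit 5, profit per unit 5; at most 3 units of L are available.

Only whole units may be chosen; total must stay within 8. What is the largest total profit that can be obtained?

8

2×V: cost 4 ≤ 8, profit 2·3 = 6.
1×V and 1×L: cost 7 ≤ 8, profit 1·3 + 1·5 = 8.
Best is 8.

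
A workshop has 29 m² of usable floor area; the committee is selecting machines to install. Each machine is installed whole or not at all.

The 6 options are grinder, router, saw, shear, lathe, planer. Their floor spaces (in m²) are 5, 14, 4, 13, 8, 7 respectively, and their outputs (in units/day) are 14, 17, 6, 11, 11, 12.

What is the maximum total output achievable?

43

grinder + saw + lathe + planer: floor space 5 + 4 + 8 + 7 = 24 ≤ 29, output 14 + 6 + 11 + 12 = 43.
grinder + router + planer: floor space 5 + 14 + 7 = 26 ≤ 29, output 14 + 17 + 12 = 43.
grinder + saw + shear + planer: floor space 5 + 4 + 13 + 7 = 29 ≤ 29, output 14 + 6 + 11 + 12 = 43.
The maximum output is 43; one optimal choice is grinder, saw, lathe, and planer.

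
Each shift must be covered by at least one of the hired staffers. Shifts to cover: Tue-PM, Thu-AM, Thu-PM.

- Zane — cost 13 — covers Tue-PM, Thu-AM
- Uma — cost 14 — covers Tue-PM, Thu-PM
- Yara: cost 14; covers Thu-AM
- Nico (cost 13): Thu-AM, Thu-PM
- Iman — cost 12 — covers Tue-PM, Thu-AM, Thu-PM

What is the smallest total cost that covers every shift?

12

Iman alone covers Tue-PM, Thu-AM, Thu-PM — every shift.
Total cost: 12.
No cover costs less than 12.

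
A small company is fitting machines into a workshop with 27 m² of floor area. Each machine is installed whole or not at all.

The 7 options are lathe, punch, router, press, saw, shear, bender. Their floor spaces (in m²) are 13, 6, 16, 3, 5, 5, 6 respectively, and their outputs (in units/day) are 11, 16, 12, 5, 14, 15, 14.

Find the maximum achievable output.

64

Treat it as a binary knapsack problem.
punch + press + saw + shear + bender: floor space 6 + 3 + 5 + 5 + 6 = 25 ≤ 27, output 16 + 5 + 14 + 15 + 14 = 64.
punch + press + saw + shear: floor space 6 + 3 + 5 + 5 = 19 ≤ 27, output 16 + 5 + 14 + 15 = 50.
punch + saw + shear + bender: floor space 6 + 5 + 5 + 6 = 22 ≤ 27, output 16 + 14 + 15 + 14 = 59.
Best is punch, press, saw, shear, and bender with total output 64.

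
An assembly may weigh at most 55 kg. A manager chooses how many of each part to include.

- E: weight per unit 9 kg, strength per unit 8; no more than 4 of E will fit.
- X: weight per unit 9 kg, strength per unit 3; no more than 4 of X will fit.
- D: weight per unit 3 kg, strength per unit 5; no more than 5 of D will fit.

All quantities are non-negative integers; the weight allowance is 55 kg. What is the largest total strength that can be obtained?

D has the best ratio (5/3); taking only D gives at most 5×5 = 25 (stopped by the supply cap of 5).
Mixing does better — 4×E and 5×D: weight 51 ≤ 55, strength 4·8 + 5·5 = 57.

57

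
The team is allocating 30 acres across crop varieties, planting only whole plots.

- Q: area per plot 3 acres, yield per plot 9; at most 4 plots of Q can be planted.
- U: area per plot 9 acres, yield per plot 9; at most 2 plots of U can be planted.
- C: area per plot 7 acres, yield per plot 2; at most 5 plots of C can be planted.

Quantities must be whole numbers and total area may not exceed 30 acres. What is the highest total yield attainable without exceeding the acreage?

54

This is a bounded integer knapsack.
Take 4×Q and 2×U: area 30 ≤ 30, yield 4·9 + 2·9 = 54.
Q has the best ratio (9/3) and is taken to its limit of 4; remaining capacity is filled optimally with the others.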